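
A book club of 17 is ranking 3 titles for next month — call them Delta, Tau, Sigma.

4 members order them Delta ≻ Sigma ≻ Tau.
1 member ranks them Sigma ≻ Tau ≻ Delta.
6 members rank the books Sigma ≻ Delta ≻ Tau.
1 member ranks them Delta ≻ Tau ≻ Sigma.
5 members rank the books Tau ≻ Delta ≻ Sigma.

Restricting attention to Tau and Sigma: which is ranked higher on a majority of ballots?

Ballots ranking Tau above Sigma: 1 + 5 = 6.
Ballots ranking Sigma above Tau: 17 − 6 = 11.
Sigma wins the head-to-head 11–6.

Sigma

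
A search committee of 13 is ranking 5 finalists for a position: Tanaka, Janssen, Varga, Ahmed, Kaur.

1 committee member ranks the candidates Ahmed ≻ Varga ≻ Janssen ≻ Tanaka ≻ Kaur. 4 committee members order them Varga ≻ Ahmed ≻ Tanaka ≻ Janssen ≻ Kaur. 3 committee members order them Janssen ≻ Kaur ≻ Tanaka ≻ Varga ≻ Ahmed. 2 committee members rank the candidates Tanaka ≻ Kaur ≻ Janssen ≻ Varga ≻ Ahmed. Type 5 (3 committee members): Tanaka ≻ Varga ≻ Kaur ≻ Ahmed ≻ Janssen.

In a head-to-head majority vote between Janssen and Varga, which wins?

Varga

Ballots ranking Janssen above Varga: 3 + 2 = 5.
Ballots ranking Varga above Janssen: 13 − 5 = 8.
Varga wins the head-to-head 8–5.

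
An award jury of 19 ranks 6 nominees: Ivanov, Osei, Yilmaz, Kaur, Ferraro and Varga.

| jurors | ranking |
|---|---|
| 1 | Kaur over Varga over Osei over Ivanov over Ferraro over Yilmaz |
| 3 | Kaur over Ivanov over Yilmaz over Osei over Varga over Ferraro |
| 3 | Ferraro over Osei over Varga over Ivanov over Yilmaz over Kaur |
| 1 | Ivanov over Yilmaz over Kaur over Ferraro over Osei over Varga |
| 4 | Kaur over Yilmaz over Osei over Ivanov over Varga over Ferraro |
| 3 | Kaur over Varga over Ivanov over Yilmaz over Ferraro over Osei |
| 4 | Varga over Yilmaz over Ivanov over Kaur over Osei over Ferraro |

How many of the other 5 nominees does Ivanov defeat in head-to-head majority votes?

Ivanov against each rival (19 jurors):
Ivanov vs Osei: Ivanov preferred on 3+1+3+4 = 11 ballots; Ivanov wins 11–8.
Ivanov vs Yilmaz: Ivanov, 11–8.
Ivanov vs Kaur: Kaur wins 11–8.
Ivanov vs Ferraro: Ivanov preferred on 1+3+1+4+3+4 = 16 ballots; Ivanov wins 16–3.
Ivanov vs Varga: 8 to 11, Varga.
Ivanov beats Osei, Yilmaz, Ferraro; loses to Kaur, Varga — 3 pairwise wins.

3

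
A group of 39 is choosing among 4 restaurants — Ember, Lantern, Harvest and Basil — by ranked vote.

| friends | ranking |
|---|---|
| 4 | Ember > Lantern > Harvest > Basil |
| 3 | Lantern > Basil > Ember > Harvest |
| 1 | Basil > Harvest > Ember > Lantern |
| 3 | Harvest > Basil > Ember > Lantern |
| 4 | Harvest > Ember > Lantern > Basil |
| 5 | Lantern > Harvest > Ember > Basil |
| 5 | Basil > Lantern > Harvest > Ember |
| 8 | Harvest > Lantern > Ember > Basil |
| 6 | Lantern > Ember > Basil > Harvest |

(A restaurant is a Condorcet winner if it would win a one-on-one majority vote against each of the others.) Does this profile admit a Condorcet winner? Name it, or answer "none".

Head-to-head results (39 friends):
Ember vs Lantern: 4+1+3+4 = 12 for Ember, 27 for Lantern — Lantern by 27–12.
Ember vs Harvest: Ember is ranked higher on 4+3+6 = 13 ballots, Harvest on 26. Harvest wins 26–13.
Ember vs Basil: Ember preferred on 4+4+5+8+6 = 27 ballots; Ember wins 27–12.
Lantern vs Harvest: Lantern preferred on 4+3+5+5+6 = 23 ballots; Lantern wins 23–16.
Lantern vs Basil: 30 to 9, Lantern.
Harvest vs Basil: 24 to 15, Harvest.
Lantern beats each of Ember, Harvest, Basil — Lantern is the Condorcet winner.

Lantern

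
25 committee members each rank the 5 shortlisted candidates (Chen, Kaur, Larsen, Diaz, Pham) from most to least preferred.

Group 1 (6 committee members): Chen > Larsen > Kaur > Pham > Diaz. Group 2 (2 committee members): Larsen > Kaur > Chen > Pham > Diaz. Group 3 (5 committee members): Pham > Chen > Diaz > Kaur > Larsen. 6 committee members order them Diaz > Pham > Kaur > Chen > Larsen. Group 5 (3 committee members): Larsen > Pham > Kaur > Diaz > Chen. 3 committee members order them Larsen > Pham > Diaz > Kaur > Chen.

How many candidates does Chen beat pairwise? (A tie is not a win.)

2

Chen against each rival (25 committee members):
Chen vs Kaur: 6+5 = 11 for Chen, 14 for Kaur — Kaur by 14–11.
Chen vs Larsen: Chen wins 17–8.
Chen vs Diaz: Chen, 13–12.
Chen vs Pham: Pham wins 17–8.
Chen beats Larsen, Diaz; loses to Kaur, Pham — 2 pairwise wins.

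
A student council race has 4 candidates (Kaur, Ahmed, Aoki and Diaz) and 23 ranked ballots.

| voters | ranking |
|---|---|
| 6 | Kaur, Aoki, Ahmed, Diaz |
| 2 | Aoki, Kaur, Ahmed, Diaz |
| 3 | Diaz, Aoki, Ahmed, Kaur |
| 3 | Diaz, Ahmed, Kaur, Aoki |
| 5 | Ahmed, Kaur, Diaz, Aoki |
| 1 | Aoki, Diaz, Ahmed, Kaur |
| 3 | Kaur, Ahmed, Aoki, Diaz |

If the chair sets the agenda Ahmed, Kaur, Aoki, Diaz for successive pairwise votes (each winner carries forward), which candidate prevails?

Aoki

Round 1: Ahmed vs Kaur — 12–11, Ahmed advances.
Round 2: Ahmed vs Aoki — 11–12, Aoki advances.
Round 3: Aoki vs Diaz — 12–11, Aoki advances.
The agenda winner is Aoki.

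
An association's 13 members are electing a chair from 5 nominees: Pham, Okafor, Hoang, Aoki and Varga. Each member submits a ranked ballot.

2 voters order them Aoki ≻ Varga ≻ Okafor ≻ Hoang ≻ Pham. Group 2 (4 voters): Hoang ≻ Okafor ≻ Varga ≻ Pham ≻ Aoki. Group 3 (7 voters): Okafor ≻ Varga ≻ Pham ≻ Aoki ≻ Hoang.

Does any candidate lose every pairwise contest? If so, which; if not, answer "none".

Hoang

Pairwise majorities:
Pham vs Okafor: 0 for Pham, 13 for Okafor — Okafor by 13–0.
Pham–Hoang: Pham 7–6.
Pham–Aoki: Pham 11–2.
Pham vs Varga: Varga wins 13–0.
Okafor vs Hoang: Okafor preferred on 2+7 = 9 ballots; Okafor wins 9–4.
Okafor vs Aoki: 4+7 = 11 for Okafor, 2 for Aoki — Okafor by 11–2.
Okafor vs Varga: Okafor preferred on 4+7 = 11 ballots; Okafor wins 11–2.
Hoang vs Aoki: Aoki, 9–4.
Hoang vs Varga: 4 for Hoang, 9 for Varga — Varga by 9–4.
Aoki–Varga: Varga 11–2.
Only Hoang has no wins; Hoang is the Condorcet loser.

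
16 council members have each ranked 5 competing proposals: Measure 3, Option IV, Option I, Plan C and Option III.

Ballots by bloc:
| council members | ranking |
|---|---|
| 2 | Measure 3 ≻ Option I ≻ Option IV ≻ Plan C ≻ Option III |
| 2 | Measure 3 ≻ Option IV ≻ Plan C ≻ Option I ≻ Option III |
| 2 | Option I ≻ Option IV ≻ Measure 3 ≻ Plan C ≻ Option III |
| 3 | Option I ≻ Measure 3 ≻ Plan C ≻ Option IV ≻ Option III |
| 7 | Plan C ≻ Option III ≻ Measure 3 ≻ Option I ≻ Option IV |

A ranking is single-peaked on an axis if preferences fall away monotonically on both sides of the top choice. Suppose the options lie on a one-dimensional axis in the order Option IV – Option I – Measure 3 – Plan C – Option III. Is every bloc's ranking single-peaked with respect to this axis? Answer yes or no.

no

Axis positions: Option IV=1, Option I=2, Measure 3=3, Plan C=4, Option III=5.
Bloc 1 (peak Measure 3 at position 3): ranking walks positions 3-2-1-4-5, expanding outward from the peak — single-peaked.
Bloc 2: ranking walks positions 3-1-4-2-5; Option IV is ranked above Option I even though Option I lies between Option IV and the peak Measure 3 on the axis — preferences dip and rise again. Not single-peaked.
Bloc 3 (peak Option I at position 2): ranking walks positions 2-1-3-4-5, expanding outward from the peak — single-peaked.
Bloc 4 (peak Option I at position 2): ranking walks positions 2-3-4-1-5, expanding outward from the peak — single-peaked.
Bloc 5 (peak Plan C at position 4): ranking walks positions 4-5-3-2-1, expanding outward from the peak — single-peaked.
Bloc 2 violates single-peakedness, so the profile is not single-peaked on this axis.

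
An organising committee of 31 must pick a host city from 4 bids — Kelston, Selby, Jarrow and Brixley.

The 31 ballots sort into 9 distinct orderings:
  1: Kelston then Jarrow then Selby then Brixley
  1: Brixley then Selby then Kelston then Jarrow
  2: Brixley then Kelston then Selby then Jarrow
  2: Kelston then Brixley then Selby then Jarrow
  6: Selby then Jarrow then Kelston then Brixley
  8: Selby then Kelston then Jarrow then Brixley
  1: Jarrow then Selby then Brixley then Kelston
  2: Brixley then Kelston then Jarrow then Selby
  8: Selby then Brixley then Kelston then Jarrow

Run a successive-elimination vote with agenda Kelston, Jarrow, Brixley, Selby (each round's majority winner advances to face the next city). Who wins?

Selby

Round 1: Kelston vs Jarrow — 24–7, Kelston advances.
Round 2: Kelston vs Brixley — 17–14, Kelston advances.
Round 3: Kelston vs Selby — 7–24, Selby advances.
The agenda winner is Selby.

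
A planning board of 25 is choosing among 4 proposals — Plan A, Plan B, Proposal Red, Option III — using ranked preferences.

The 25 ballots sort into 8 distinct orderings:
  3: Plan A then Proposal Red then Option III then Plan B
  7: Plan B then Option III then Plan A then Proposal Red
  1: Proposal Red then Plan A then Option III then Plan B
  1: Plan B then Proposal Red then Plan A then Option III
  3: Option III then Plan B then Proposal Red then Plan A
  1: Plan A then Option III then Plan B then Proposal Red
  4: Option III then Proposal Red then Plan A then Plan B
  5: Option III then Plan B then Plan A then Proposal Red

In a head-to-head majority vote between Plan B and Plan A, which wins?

Plan B

Ballots ranking Plan B above Plan A: 7 + 1 + 3 + 5 = 16.
Ballots ranking Plan A above Plan B: 25 − 16 = 9.
Plan B wins the head-to-head 16–9.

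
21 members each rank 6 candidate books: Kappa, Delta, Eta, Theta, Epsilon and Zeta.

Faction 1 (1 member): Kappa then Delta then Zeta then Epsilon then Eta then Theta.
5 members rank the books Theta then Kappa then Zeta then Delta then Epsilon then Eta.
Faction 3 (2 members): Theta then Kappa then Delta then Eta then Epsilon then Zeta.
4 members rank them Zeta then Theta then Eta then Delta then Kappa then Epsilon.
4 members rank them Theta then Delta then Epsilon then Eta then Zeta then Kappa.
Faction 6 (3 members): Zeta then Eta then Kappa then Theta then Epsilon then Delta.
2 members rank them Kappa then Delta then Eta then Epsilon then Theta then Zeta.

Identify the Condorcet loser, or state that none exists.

Epsilon

Head-to-head results (21 members):
Kappa vs Delta: Kappa is ranked higher on 1+5+2+3+2 = 13 ballots, Delta on 8. Kappa wins 13–8.
Kappa vs Eta: Eta wins 11–10.
Kappa vs Theta: 6 to 15, Theta.
Kappa vs Epsilon: 17 to 4, Kappa.
Kappa vs Zeta: Zeta wins 11–10.
Delta vs Eta: 14 to 7, Delta.
Delta vs Theta: Theta, 18–3.
Delta vs Epsilon: 18 to 3, Delta.
Delta vs Zeta: 1+2+4+2 = 9 for Delta, 12 for Zeta — Zeta by 12–9.
Eta vs Theta: 6 to 15, Theta.
Eta–Epsilon: Eta 11–10.
Eta vs Zeta: Zeta wins 13–8.
Theta–Epsilon: Theta 18–3.
Theta vs Zeta: 5+2+4+2 = 13 for Theta, 8 for Zeta — Theta by 13–8.
Epsilon vs Zeta: Zeta wins 13–8.
Epsilon loses to every other book — it is the Condorcet loser.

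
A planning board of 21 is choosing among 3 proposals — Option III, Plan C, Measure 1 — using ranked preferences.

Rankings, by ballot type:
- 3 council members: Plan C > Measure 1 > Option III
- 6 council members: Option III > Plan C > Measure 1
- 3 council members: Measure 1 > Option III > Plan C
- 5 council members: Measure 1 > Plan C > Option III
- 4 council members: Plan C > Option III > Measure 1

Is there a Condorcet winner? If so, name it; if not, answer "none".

Head-to-head results (21 council members):
Option III–Plan C: Plan C 12–9.
Option III–Measure 1: Measure 1 11–10.
Plan C–Measure 1: Plan C 13–8.
Plan C wins every pairwise contest, so Plan C is the Condorcet winner.

Plan C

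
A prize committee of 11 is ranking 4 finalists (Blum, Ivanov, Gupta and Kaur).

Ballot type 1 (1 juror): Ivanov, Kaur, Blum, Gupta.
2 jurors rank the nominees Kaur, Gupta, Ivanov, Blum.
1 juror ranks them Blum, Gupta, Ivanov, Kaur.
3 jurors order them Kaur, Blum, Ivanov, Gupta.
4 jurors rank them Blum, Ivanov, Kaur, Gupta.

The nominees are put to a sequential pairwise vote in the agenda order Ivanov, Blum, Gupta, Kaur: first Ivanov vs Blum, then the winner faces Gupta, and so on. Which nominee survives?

Round 1: Ivanov vs Blum — 3–8, Blum advances.
Round 2: Blum vs Gupta — 9–2, Blum advances.
Round 3: Blum vs Kaur — 5–6, Kaur advances.
Kaur survives the agenda.

Kaur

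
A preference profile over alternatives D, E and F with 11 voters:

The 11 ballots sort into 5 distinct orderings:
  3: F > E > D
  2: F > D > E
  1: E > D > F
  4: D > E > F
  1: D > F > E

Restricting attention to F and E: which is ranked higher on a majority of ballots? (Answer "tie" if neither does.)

Ballots ranking F above E: 3 + 2 + 1 = 6.
Ballots ranking E above F: 11 − 6 = 5.
F wins the head-to-head 6–5.

F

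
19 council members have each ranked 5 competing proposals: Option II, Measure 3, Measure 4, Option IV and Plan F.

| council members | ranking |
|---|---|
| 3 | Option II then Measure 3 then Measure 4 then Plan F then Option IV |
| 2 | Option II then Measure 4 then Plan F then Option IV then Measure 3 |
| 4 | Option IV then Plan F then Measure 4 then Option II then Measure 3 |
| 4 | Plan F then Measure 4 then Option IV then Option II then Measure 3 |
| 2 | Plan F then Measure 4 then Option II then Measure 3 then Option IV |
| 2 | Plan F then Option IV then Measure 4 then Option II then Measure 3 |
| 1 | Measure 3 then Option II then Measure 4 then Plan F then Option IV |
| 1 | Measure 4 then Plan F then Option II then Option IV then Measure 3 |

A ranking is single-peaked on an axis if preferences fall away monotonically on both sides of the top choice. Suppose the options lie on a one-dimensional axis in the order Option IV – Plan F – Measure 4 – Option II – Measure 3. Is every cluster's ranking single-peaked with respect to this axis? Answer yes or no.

yes

Axis positions: Option IV=1, Plan F=2, Measure 4=3, Option II=4, Measure 3=5.
Cluster 1 (peak Option II at position 4): ranking walks positions 4-5-3-2-1, expanding outward from the peak — single-peaked.
Cluster 2 (peak Option II at position 4): ranking walks positions 4-3-2-1-5, expanding outward from the peak — single-peaked.
Cluster 3 (peak Option IV at position 1): ranking walks positions 1-2-3-4-5, expanding outward from the peak — single-peaked.
Cluster 4 (peak Plan F at position 2): ranking walks positions 2-3-1-4-5, expanding outward from the peak — single-peaked.
Cluster 5 (peak Plan F at position 2): ranking walks positions 2-3-4-5-1, expanding outward from the peak — single-peaked.
Cluster 6 (peak Plan F at position 2): ranking walks positions 2-1-3-4-5, expanding outward from the peak — single-peaked.
Cluster 7 (peak Measure 3 at position 5): ranking walks positions 5-4-3-2-1, expanding outward from the peak — single-peaked.
Cluster 8 (peak Measure 4 at position 3): ranking walks positions 3-2-4-1-5, expanding outward from the peak — single-peaked.
Every ranking is single-peaked on this axis.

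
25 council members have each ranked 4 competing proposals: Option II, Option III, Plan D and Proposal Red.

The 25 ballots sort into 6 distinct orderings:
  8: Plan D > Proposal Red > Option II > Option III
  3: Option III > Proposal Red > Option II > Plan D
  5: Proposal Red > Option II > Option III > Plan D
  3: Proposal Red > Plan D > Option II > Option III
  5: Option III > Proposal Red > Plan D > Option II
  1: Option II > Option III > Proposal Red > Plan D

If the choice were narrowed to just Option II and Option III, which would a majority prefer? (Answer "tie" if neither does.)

Option II

Ballots ranking Option II above Option III: 8 + 5 + 3 + 1 = 17.
Ballots ranking Option III above Option II: 25 − 17 = 8.
Option II wins the head-to-head 17–8.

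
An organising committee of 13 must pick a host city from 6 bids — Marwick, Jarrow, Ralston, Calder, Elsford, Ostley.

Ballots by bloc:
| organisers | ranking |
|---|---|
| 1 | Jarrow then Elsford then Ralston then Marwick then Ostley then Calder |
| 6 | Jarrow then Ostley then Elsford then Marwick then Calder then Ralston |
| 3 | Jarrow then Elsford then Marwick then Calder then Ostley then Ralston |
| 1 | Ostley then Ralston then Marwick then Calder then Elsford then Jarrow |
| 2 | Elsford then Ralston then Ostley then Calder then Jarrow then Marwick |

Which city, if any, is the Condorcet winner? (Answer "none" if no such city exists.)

Check each pair by majority over 13 ballots:
Marwick vs Jarrow: Marwick is ranked higher on 1 ballot, Jarrow on 12. Jarrow wins 12–1.
Marwick vs Ralston: Marwick, 9–4.
Marwick vs Calder: 1+6+3+1 = 11 for Marwick, 2 for Calder — Marwick by 11–2.
Marwick vs Elsford: 1 to 12, Elsford.
Marwick vs Ostley: Ostley, 9–4.
Jarrow vs Ralston: Jarrow, 10–3.
Jarrow vs Calder: Jarrow, 10–3.
Jarrow vs Elsford: 10 to 3, Jarrow.
Jarrow vs Ostley: Jarrow wins 10–3.
Ralston vs Calder: Calder, 9–4.
Ralston vs Elsford: 1 to 12, Elsford.
Ralston–Ostley: Ostley 10–3.
Calder vs Elsford: Calder preferred on 1 ballot; Elsford wins 12–1.
Calder–Ostley: Ostley 10–3.
Elsford vs Ostley: Ostley wins 7–6.
Jarrow beats each of Marwick, Ralston, Calder, Elsford, Ostley — Jarrow is the Condorcet winner.

Jarrow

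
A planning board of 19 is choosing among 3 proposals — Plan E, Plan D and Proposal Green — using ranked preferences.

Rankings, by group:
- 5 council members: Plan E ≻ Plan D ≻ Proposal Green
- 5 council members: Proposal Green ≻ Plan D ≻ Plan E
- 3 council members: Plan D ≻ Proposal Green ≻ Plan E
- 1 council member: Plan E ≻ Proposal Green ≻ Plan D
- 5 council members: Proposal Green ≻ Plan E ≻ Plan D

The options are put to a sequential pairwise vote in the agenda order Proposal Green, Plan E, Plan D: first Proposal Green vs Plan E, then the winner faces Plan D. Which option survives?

Round 1: Proposal Green vs Plan E — 13–6, Proposal Green advances.
Round 2: Proposal Green vs Plan D — 11–8, Proposal Green advances.
The agenda winner is Proposal Green.

Proposal Green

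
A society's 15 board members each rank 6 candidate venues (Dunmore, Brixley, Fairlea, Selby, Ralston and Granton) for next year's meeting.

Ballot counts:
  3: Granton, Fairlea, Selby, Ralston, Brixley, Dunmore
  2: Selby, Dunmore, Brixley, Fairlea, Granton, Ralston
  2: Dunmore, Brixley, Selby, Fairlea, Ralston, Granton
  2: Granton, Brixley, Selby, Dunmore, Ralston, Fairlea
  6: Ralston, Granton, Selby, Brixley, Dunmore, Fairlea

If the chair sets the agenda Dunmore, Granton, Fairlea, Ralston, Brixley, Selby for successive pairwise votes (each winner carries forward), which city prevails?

Selby

Round 1: Dunmore vs Granton — 4–11, Granton advances.
Round 2: Granton vs Fairlea — 11–4, Granton advances.
Round 3: Granton vs Ralston — 7–8, Ralston advances.
Round 4: Ralston vs Brixley — 9–6, Ralston advances.
Round 5: Ralston vs Selby — 6–9, Selby advances.
Selby survives the agenda.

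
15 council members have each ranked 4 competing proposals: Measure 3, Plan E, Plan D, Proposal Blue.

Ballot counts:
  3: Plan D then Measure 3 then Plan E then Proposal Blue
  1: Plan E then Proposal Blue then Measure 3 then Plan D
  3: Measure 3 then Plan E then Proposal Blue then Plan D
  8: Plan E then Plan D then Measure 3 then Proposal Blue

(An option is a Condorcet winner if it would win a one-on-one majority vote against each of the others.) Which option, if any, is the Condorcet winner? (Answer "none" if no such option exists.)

Head-to-head results (15 council members):
Measure 3 vs Plan E: Plan E wins 9–6.
Measure 3 vs Plan D: Plan D wins 11–4.
Measure 3 vs Proposal Blue: Measure 3 wins 14–1.
Plan E vs Plan D: Plan E, 12–3.
Plan E vs Proposal Blue: 15 to 0, Plan E.
Plan D–Proposal Blue: Plan D 11–4.
Plan E defeats every rival head-to-head and is the Condorcet winner.

Plan E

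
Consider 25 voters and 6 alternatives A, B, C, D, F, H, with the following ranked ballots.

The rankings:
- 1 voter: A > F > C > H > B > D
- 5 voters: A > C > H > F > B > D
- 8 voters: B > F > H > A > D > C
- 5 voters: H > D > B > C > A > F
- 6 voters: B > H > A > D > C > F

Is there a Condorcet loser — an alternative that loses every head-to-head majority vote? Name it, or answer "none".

none

Head-to-head results (25 voters):
A–B: B 19–6.
A vs C: A wins 20–5.
A vs D: A is ranked higher on 1+5+8+6 = 20 ballots, D on 5. A wins 20–5.
A vs F: A is ranked higher on 1+5+5+6 = 17 ballots, F on 8. A wins 17–8.
A vs H: 1+5 = 6 for A, 19 for H — H by 19–6.
B vs C: B wins 19–6.
B vs D: 20 to 5, B.
B vs F: B, 19–6.
B vs H: B wins 14–11.
C vs D: C is ranked higher on 1+5 = 6 ballots, D on 19. D wins 19–6.
C vs F: 16 to 9, C.
C vs H: C preferred on 1+5 = 6 ballots; H wins 19–6.
D–F: F 14–11.
D vs H: D preferred on 0 ballots; H wins 25–0.
F–H: H 16–9.
Every alternative wins at least one matchup (A beats C; B beats A; C beats F; D beats C; F beats D; H beats A), so there is no Condorcet loser.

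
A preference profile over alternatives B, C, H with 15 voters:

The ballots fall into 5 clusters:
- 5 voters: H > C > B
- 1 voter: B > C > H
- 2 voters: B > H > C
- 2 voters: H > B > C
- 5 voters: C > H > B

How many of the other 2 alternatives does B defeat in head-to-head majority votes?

B against each rival (15 voters):
B vs C: C wins 10–5.
B vs H: 3 to 12, H.
B beats no one; loses to C, H — 0 pairwise wins.

0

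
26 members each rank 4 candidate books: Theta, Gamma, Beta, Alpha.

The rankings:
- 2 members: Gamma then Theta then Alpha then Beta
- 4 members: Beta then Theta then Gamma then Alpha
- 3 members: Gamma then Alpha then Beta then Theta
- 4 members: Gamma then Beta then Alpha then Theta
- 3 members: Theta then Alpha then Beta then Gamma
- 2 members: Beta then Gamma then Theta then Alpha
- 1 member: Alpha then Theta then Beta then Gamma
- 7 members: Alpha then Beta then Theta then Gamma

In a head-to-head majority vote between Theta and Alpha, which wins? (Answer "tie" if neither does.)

Alpha

Ballots ranking Theta above Alpha: 2 + 4 + 3 + 2 = 11.
Ballots ranking Alpha above Theta: 26 − 11 = 15.
Alpha wins the head-to-head 15–11.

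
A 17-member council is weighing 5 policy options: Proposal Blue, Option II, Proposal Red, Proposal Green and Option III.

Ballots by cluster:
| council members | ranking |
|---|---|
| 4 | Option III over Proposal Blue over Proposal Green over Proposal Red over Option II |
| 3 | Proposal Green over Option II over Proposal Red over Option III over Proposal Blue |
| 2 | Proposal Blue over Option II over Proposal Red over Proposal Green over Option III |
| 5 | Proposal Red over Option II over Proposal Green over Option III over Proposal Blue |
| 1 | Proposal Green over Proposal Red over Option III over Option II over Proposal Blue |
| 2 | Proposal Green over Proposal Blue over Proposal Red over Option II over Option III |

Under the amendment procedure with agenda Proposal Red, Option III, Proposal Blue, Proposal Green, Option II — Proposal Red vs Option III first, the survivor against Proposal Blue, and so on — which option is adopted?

Proposal Green

Round 1: Proposal Red vs Option III — 13–4, Proposal Red advances.
Round 2: Proposal Red vs Proposal Blue — 9–8, Proposal Red advances.
Round 3: Proposal Red vs Proposal Green — 7–10, Proposal Green advances.
Round 4: Proposal Green vs Option II — 10–7, Proposal Green advances.
Proposal Green survives the agenda.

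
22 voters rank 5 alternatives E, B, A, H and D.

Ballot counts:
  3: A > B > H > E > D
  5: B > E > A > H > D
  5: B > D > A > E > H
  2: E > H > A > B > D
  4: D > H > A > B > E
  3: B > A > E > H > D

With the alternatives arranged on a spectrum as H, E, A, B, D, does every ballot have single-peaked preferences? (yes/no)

Axis positions: H=1, E=2, A=3, B=4, D=5.
Ballot type 1: ranking walks positions 3-4-1-2-5; H is ranked above E even though E lies between H and the peak A on the axis — preferences dip and rise again. Not single-peaked.
Ballot type 2: ranking walks positions 4-2-3-1-5; E is ranked above A even though A lies between E and the peak B on the axis — preferences dip and rise again. Not single-peaked.
Ballot type 3 (peak B at position 4): ranking walks positions 4-5-3-2-1, expanding outward from the peak — single-peaked.
Ballot type 4 (peak E at position 2): ranking walks positions 2-1-3-4-5, expanding outward from the peak — single-peaked.
Ballot type 5: ranking walks positions 5-1-3-4-2; H is ranked above B even though B lies between H and the peak D on the axis — preferences dip and rise again. Not single-peaked.
Ballot type 6 (peak B at position 4): ranking walks positions 4-3-2-1-5, expanding outward from the peak — single-peaked.
Ballot type 1 violates single-peakedness, so the profile is not single-peaked on this axis.

no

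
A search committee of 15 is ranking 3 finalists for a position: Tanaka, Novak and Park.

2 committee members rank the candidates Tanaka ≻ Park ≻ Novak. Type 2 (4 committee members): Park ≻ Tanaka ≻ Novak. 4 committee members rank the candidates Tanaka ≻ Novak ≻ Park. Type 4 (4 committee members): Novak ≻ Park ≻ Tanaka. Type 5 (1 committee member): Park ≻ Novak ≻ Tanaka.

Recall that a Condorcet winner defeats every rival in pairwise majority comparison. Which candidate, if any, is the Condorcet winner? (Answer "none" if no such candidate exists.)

Check each pair by majority over 15 ballots:
Tanaka vs Novak: Tanaka wins 10–5.
Tanaka vs Park: Park wins 9–6.
Novak vs Park: Novak, 8–7.
Each candidate drops at least one matchup (Tanaka loses to Park; Novak loses to Tanaka; Park loses to Novak); the cycle Tanaka > Novak > Park > Tanaka rules out a Condorcet winner.

none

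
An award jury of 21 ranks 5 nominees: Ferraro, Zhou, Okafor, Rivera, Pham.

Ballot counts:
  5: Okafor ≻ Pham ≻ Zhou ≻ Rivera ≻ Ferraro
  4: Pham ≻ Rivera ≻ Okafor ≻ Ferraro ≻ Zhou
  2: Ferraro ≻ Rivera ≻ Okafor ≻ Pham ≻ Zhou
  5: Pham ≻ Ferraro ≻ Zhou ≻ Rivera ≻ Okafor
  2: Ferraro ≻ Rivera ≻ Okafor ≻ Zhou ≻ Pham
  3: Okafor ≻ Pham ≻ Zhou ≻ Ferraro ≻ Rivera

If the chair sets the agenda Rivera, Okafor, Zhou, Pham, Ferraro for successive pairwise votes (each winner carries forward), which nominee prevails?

Round 1: Rivera vs Okafor — 13–8, Rivera advances.
Round 2: Rivera vs Zhou — 8–13, Zhou advances.
Round 3: Zhou vs Pham — 2–19, Pham advances.
Round 4: Pham vs Ferraro — 17–4, Pham advances.
Pham survives the agenda.

Pham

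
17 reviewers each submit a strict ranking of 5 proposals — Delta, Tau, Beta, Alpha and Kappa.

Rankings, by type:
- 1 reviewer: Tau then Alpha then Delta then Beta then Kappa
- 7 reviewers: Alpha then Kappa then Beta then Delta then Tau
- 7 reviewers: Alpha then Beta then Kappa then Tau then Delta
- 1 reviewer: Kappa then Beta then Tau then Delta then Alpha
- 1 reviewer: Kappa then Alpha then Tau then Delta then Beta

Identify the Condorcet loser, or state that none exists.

Pairwise majorities:
Delta vs Tau: 7 to 10, Tau.
Delta–Beta: Beta 15–2.
Delta vs Alpha: Alpha, 16–1.
Delta vs Kappa: Kappa wins 16–1.
Tau vs Beta: Tau preferred on 1+1 = 2 ballots; Beta wins 15–2.
Tau vs Alpha: Alpha, 15–2.
Tau vs Kappa: Kappa wins 16–1.
Beta vs Alpha: Beta is ranked higher on 1 ballot, Alpha on 16. Alpha wins 16–1.
Beta vs Kappa: Beta preferred on 1+7 = 8 ballots; Kappa wins 9–8.
Alpha vs Kappa: Alpha wins 15–2.
Only Delta has no wins; Delta is the Condorcet loser.

Delta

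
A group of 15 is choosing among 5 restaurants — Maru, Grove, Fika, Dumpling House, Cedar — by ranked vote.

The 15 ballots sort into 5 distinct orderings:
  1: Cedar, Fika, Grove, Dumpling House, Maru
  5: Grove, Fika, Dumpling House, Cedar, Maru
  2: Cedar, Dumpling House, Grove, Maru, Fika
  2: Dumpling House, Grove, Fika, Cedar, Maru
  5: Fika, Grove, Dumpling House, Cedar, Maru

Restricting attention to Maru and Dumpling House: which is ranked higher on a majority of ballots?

No ballot ranks Maru above Dumpling House: 0.
Ballots ranking Dumpling House above Maru: 15 − 0 = 15.
Dumpling House wins the head-to-head 15–0.

Dumpling House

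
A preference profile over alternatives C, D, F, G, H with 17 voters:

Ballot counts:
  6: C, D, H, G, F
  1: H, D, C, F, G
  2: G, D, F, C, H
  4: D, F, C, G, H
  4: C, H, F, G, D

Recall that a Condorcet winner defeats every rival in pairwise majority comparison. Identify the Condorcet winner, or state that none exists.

C

Head-to-head results (17 voters):
C vs D: C wins 10–7.
C vs F: C, 11–6.
C vs G: C wins 15–2.
C vs H: C wins 16–1.
D vs F: D, 13–4.
D vs G: D, 11–6.
D–H: D 12–5.
F vs G: F wins 9–8.
F vs H: H wins 11–6.
G vs H: H, 11–6.
C wins every pairwise contest, so C is the Condorcet winner.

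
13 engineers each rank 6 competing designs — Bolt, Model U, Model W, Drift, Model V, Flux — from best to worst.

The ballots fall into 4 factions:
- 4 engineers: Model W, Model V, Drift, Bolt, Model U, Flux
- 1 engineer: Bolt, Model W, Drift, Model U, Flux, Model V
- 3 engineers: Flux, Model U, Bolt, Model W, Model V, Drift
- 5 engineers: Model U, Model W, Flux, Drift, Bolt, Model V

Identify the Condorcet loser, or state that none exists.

Head-to-head results (13 engineers):
Bolt vs Model U: 5 to 8, Model U.
Bolt vs Model W: Bolt is ranked higher on 1+3 = 4 ballots, Model W on 9. Model W wins 9–4.
Bolt–Drift: Drift 9–4.
Bolt vs Model V: 9 to 4, Bolt.
Bolt vs Flux: Bolt is ranked higher on 4+1 = 5 ballots, Flux on 8. Flux wins 8–5.
Model U vs Model W: 3+5 = 8 for Model U, 5 for Model W — Model U by 8–5.
Model U vs Drift: Model U wins 8–5.
Model U vs Model V: Model U wins 9–4.
Model U vs Flux: Model U wins 10–3.
Model W–Drift: Model W 13–0.
Model W vs Model V: Model W is ranked higher on 4+1+3+5 = 13 ballots, Model V on 0. Model W wins 13–0.
Model W vs Flux: Model W, 10–3.
Drift vs Model V: Drift preferred on 1+5 = 6 ballots; Model V wins 7–6.
Drift–Flux: Flux 8–5.
Model V–Flux: Flux 9–4.
Every design wins at least one matchup (Bolt beats Model V; Model U beats Bolt; Model W beats Bolt; Drift beats Bolt; Model V beats Drift; Flux beats Bolt), so there is no Condorcet loser.

none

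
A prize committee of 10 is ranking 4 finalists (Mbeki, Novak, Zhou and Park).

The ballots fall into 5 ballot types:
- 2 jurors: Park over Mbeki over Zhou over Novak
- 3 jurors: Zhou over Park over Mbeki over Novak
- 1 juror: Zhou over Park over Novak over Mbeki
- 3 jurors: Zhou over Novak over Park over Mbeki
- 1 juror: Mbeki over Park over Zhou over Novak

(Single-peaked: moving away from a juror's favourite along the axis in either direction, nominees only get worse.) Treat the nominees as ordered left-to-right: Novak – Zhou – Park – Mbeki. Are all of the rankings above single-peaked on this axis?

Axis positions: Novak=1, Zhou=2, Park=3, Mbeki=4.
Ballot type 1 (peak Park at position 3): ranking walks positions 3-4-2-1, expanding outward from the peak — single-peaked.
Ballot type 2 (peak Zhou at position 2): ranking walks positions 2-3-4-1, expanding outward from the peak — single-peaked.
Ballot type 3 (peak Zhou at position 2): ranking walks positions 2-3-1-4, expanding outward from the peak — single-peaked.
Ballot type 4 (peak Zhou at position 2): ranking walks positions 2-1-3-4, expanding outward from the peak — single-peaked.
Ballot type 5 (peak Mbeki at position 4): ranking walks positions 4-3-2-1, expanding outward from the peak — single-peaked.
Every ranking is single-peaked on this axis.

yes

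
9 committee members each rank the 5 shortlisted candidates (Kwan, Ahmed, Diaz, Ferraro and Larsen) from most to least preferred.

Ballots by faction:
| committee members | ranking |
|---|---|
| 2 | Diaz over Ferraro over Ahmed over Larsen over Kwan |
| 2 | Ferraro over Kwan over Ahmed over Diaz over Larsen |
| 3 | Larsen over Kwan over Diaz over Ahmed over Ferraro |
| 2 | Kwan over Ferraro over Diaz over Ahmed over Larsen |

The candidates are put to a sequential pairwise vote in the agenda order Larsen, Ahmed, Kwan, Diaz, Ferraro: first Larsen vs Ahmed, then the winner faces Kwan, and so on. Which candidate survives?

Kwan

Round 1: Larsen vs Ahmed — 3–6, Ahmed advances.
Round 2: Ahmed vs Kwan — 2–7, Kwan advances.
Round 3: Kwan vs Diaz — 7–2, Kwan advances.
Round 4: Kwan vs Ferraro — 5–4, Kwan advances.
Kwan survives the agenda.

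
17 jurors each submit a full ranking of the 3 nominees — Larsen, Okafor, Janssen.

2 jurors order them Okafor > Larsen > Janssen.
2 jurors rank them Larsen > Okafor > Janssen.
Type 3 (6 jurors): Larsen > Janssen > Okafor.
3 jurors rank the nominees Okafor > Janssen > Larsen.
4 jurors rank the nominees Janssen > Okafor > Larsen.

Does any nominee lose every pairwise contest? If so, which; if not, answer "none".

Pairwise majorities:
Larsen vs Okafor: 2+6 = 8 for Larsen, 9 for Okafor — Okafor by 9–8.
Larsen vs Janssen: Larsen wins 10–7.
Okafor vs Janssen: Okafor preferred on 2+2+3 = 7 ballots; Janssen wins 10–7.
Each nominee has at least one pairwise win (Larsen beats Janssen; Okafor beats Larsen; Janssen beats Okafor) — no Condorcet loser.

none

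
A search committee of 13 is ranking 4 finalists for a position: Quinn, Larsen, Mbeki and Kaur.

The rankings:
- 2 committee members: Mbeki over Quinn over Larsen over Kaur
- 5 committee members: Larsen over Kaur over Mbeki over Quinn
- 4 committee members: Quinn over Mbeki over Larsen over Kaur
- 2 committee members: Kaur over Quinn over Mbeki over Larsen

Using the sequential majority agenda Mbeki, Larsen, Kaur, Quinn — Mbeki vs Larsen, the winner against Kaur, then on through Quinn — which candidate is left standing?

Round 1: Mbeki vs Larsen — 8–5, Mbeki advances.
Round 2: Mbeki vs Kaur — 6–7, Kaur advances.
Round 3: Kaur vs Quinn — 7–6, Kaur advances.
Kaur survives the agenda.

Kaur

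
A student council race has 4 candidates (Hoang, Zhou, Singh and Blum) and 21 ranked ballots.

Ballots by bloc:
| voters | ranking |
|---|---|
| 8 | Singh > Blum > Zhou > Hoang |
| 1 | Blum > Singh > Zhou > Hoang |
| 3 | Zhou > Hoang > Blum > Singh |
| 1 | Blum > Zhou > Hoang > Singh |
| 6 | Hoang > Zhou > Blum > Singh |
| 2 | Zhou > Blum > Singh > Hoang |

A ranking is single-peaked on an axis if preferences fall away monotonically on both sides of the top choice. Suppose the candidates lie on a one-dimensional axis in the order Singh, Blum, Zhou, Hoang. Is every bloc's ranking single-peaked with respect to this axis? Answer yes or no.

Axis positions: Singh=1, Blum=2, Zhou=3, Hoang=4.
Bloc 1 (peak Singh at position 1): ranking walks positions 1-2-3-4, expanding outward from the peak — single-peaked.
Bloc 2 (peak Blum at position 2): ranking walks positions 2-1-3-4, expanding outward from the peak — single-peaked.
Bloc 3 (peak Zhou at position 3): ranking walks positions 3-4-2-1, expanding outward from the peak — single-peaked.
Bloc 4 (peak Blum at position 2): ranking walks positions 2-3-4-1, expanding outward from the peak — single-peaked.
Bloc 5 (peak Hoang at position 4): ranking walks positions 4-3-2-1, expanding outward from the peak — single-peaked.
Bloc 6 (peak Zhou at position 3): ranking walks positions 3-2-1-4, expanding outward from the peak — single-peaked.
Every ranking is single-peaked on this axis.

yes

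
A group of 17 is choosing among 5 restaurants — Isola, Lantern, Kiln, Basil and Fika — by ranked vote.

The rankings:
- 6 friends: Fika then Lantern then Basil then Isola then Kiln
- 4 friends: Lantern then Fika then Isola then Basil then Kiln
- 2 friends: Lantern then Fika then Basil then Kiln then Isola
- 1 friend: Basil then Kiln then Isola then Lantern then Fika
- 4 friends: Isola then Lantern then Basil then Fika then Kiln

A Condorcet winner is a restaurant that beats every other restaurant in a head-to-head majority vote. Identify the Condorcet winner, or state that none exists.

Pairwise majorities:
Isola vs Lantern: 5 to 12, Lantern.
Isola vs Kiln: Isola preferred on 6+4+4 = 14 ballots; Isola wins 14–3.
Isola vs Basil: 4+4 = 8 for Isola, 9 for Basil — Basil by 9–8.
Isola vs Fika: Isola is ranked higher on 1+4 = 5 ballots, Fika on 12. Fika wins 12–5.
Lantern vs Kiln: Lantern preferred on 6+4+2+4 = 16 ballots; Lantern wins 16–1.
Lantern vs Basil: Lantern is ranked higher on 6+4+2+4 = 16 ballots, Basil on 1. Lantern wins 16–1.
Lantern vs Fika: 11 to 6, Lantern.
Kiln vs Basil: Kiln is ranked higher on 0 ballots, Basil on 17. Basil wins 17–0.
Kiln vs Fika: Kiln is ranked higher on 1 ballot, Fika on 16. Fika wins 16–1.
Basil vs Fika: 5 to 12, Fika.
Only Lantern has no losses; Lantern is the Condorcet winner.

Lantern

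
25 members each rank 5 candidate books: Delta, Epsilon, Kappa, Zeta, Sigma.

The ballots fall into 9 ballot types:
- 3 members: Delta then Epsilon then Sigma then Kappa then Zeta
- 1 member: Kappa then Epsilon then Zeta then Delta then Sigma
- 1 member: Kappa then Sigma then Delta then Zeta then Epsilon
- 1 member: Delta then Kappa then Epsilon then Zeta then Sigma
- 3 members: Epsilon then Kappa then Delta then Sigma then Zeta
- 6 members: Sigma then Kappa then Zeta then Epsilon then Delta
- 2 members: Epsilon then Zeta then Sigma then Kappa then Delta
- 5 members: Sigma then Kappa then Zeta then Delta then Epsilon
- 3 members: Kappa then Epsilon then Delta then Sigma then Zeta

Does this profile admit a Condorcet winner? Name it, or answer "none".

Pairwise majorities:
Delta vs Epsilon: Delta is ranked higher on 3+1+1+5 = 10 ballots, Epsilon on 15. Epsilon wins 15–10.
Delta vs Kappa: 4 to 21, Kappa.
Delta vs Zeta: Delta is ranked higher on 3+1+1+3+3 = 11 ballots, Zeta on 14. Zeta wins 14–11.
Delta vs Sigma: 3+1+1+3+3 = 11 for Delta, 14 for Sigma — Sigma by 14–11.
Epsilon vs Kappa: 8 to 17, Kappa.
Epsilon vs Zeta: 3+1+1+3+2+3 = 13 for Epsilon, 12 for Zeta — Epsilon by 13–12.
Epsilon vs Sigma: Epsilon preferred on 3+1+1+3+2+3 = 13 ballots; Epsilon wins 13–12.
Kappa vs Zeta: Kappa preferred on 23 ballots; Kappa wins 23–2.
Kappa vs Sigma: Kappa is ranked higher on 1+1+1+3+3 = 9 ballots, Sigma on 16. Sigma wins 16–9.
Zeta vs Sigma: Zeta is ranked higher on 1+1+2 = 4 ballots, Sigma on 21. Sigma wins 21–4.
Each book drops at least one matchup (Delta loses to Epsilon; Epsilon loses to Kappa; Kappa loses to Sigma; Zeta loses to Epsilon; Sigma loses to Epsilon); the cycle Epsilon → Sigma → Kappa → Epsilon rules out a Condorcet winner.

none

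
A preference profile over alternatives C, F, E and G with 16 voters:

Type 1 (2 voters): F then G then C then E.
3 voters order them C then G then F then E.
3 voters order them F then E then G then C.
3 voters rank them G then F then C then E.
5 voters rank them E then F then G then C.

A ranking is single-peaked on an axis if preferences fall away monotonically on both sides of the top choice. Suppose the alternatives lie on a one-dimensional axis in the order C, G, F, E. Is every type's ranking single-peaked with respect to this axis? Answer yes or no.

yes

Axis positions: C=1, G=2, F=3, E=4.
Type 1 (peak F at position 3): ranking walks positions 3-2-1-4, expanding outward from the peak — single-peaked.
Type 2 (peak C at position 1): ranking walks positions 1-2-3-4, expanding outward from the peak — single-peaked.
Type 3 (peak F at position 3): ranking walks positions 3-4-2-1, expanding outward from the peak — single-peaked.
Type 4 (peak G at position 2): ranking walks positions 2-3-1-4, expanding outward from the peak — single-peaked.
Type 5 (peak E at position 4): ranking walks positions 4-3-2-1, expanding outward from the peak — single-peaked.
Every ranking is single-peaked on this axis.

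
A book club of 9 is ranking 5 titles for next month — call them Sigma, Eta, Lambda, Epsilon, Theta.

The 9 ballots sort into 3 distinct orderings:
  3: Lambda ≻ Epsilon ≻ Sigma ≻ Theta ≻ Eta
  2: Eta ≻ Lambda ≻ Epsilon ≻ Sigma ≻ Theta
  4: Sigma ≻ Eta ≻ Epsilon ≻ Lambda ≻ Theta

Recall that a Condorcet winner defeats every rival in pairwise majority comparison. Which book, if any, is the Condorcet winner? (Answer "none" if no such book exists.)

Head-to-head results (9 members):
Sigma vs Eta: 3+4 = 7 for Sigma, 2 for Eta — Sigma by 7–2.
Sigma vs Lambda: 4 for Sigma, 5 for Lambda — Lambda by 5–4.
Sigma–Epsilon: Epsilon 5–4.
Sigma vs Theta: Sigma wins 9–0.
Eta vs Lambda: Eta preferred on 2+4 = 6 ballots; Eta wins 6–3.
Eta–Epsilon: Eta 6–3.
Eta vs Theta: Eta preferred on 2+4 = 6 ballots; Eta wins 6–3.
Lambda–Epsilon: Lambda 5–4.
Lambda vs Theta: Lambda wins 9–0.
Epsilon vs Theta: Epsilon, 9–0.
Each book drops at least one matchup (Sigma loses to Lambda; Eta loses to Sigma; Lambda loses to Eta; Epsilon loses to Eta; Theta loses to Sigma); the cycle Sigma beats Eta beats Lambda beats Sigma rules out a Condorcet winner.

none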